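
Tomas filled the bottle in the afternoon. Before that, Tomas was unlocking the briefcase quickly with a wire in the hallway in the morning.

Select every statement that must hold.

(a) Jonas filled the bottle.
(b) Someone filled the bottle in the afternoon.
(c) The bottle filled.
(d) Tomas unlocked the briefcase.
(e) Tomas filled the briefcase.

(a) Not entailed — the passage has Tomas filling the bottle, not Jonas.
(b) Entailed — the original entails any weakening of itself; this just generalizes the agent.
(c) Entailed — 'Tomas filled the bottle' is causative; it entails the inchoative 'the bottle filled'.
(d) Not entailed — 'was unlocking' is progressive on an accomplishment; it does not entail the completed 'unlocked'.
(e) Not entailed — Tomas filled the bottle, not the briefcase; the briefcase belongs to the unlocking event.

(b), (c)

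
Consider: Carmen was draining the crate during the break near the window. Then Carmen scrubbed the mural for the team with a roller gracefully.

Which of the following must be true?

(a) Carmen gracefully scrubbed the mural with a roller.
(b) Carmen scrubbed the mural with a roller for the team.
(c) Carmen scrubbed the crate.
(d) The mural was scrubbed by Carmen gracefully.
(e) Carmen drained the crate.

(a) Entailed — the original entails any weakening of itself; this just drops 'for the team'.
(b) Entailed — dropping 'gracefully' leaves a sub-description the original still satisfies.
(c) Not entailed — Carmen scrubbed the mural, not the crate; the crate belongs to the draining event.
(d) Entailed — dropping 'with a roller', 'for the team' leaves a sub-description the original still satisfies.
(e) Not entailed — 'was draining' is progressive on an accomplishment; it does not entail the completed 'drained'.

(a), (b), (d)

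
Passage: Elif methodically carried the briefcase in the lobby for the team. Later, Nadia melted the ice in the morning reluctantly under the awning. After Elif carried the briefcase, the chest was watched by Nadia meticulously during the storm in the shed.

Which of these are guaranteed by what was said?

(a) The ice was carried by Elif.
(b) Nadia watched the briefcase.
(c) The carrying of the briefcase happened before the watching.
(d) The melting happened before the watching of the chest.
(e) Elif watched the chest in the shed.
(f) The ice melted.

(c), (f)

(a) Not entailed — Elif carried the briefcase, not the ice; the ice belongs to the melting event.
(b) Not entailed — Nadia watched the chest, not the briefcase; the briefcase belongs to the carrying event.
(c) Entailed — the narrative places the carrying before the watching.
(d) Not entailed — the narrative doesn't order the melting relative to the watching.
(e) Not entailed — the passage has Nadia watching the chest, not Elif.
(f) Entailed — 'Nadia melted the ice' is causative; it entails the inchoative 'the ice melted'.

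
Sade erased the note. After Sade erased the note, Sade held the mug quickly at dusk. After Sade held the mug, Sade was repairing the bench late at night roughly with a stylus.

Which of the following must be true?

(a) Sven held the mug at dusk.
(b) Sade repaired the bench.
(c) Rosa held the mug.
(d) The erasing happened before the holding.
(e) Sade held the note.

(d)

(a) Not entailed — the passage has Sade holding the mug, not Sven.
(b) Not entailed — 'was repairing' is progressive on an accomplishment; it does not entail the completed 'repaired'.
(c) Not entailed — the passage has Sade holding the mug, not Rosa.
(d) Entailed — the narrative places the erasing before the holding.
(e) Not entailed — Sade held the mug, not the note; the note belongs to the erasing event.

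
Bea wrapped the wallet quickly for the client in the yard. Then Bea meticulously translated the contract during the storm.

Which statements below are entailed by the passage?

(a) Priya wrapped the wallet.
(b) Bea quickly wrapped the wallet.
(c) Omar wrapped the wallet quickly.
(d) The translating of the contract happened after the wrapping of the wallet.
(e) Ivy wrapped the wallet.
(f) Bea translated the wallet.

(b), (d)

(a) Not entailed — the passage has Bea wrapping the wallet, not Priya.
(b) Entailed — dropping 'for the client', 'in the yard' leaves a sub-description the original still satisfies.
(c) Not entailed — the passage has Bea wrapping the wallet, not Omar.
(d) Entailed — the narrative places the wrapping before the translating.
(e) Not entailed — the passage has Bea wrapping the wallet, not Ivy.
(f) Not entailed — Bea translated the contract, not the wallet; the wallet belongs to the wrapping event.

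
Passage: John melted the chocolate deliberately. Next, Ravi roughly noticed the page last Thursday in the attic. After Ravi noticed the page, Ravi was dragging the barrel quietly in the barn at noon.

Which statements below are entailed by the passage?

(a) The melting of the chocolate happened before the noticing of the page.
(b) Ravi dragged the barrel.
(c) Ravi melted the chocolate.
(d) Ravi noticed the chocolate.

(a) Entailed — the narrative places the melting before the noticing.
(b) Entailed — 'drag' is an activity; 'was dragging' entails that some dragging happened, so 'dragged' holds.
(c) Not entailed — the passage has John melting the chocolate, not Ravi.
(d) Not entailed — Ravi noticed the page, not the chocolate; the chocolate belongs to the melting event.

(a), (b)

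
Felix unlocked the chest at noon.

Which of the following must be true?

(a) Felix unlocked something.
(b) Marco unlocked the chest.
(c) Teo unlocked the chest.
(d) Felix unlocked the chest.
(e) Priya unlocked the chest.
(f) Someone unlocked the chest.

(a) Entailed — every conjunct here is already in the original unlocking event.
(b) Not entailed — the passage has Felix unlocking the chest, not Marco.
(c) Not entailed — the passage has Felix unlocking the chest, not Teo.
(d) Entailed — this follows by dropping conjuncts from the unlocking event's description.
(e) Not entailed — the passage has Felix unlocking the chest, not Priya.
(f) Entailed — this follows by dropping conjuncts from the unlocking event's description.

(a), (d), (f)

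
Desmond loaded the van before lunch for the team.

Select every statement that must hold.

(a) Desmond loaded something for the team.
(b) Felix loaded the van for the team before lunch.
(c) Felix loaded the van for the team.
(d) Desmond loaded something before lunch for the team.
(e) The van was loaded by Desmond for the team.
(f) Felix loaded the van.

(a) Entailed — every conjunct here is already in the original loading event.
(b) Not entailed — the passage has Desmond loading the van, not Felix.
(c) Not entailed — the passage has Desmond loading the van, not Felix.
(d) Entailed — every conjunct here is already in the original loading event.
(e) Entailed — this follows by dropping conjuncts from the loading event's description.
(f) Not entailed — the passage has Desmond loading the van, not Felix.

(a), (d), (e)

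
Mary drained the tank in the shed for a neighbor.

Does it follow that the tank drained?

'Mary drained the tank' is the causative; it entails the inchoative 'the tank drained'.

yes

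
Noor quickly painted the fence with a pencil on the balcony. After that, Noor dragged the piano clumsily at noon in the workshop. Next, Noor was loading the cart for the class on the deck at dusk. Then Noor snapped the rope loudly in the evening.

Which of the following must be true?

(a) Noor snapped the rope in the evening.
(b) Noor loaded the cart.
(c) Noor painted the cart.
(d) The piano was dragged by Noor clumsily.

(a) Entailed — every conjunct here is already in the original snapping event.
(b) Not entailed — 'was loading' is progressive on an accomplishment; it does not entail the completed 'loaded'.
(c) Not entailed — Noor painted the fence, not the cart; the cart belongs to the loading event.
(d) Entailed — dropping 'in the workshop', 'at noon' leaves a sub-description the original still satisfies.

(a), (d)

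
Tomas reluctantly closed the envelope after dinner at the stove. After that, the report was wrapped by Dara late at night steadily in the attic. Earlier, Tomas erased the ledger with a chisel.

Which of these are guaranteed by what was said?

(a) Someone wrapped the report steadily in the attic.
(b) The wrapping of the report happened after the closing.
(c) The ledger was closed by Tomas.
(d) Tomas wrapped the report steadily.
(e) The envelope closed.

(a), (b), (e)

(a) Entailed — this follows by dropping conjuncts from the wrapping event's description.
(b) Entailed — the narrative places the closing before the wrapping.
(c) Not entailed — Tomas closed the envelope, not the ledger; the ledger belongs to the erasing event.
(d) Not entailed — the passage has Dara wrapping the report, not Tomas.
(e) Entailed — 'Tomas closed the envelope' is causative; it entails the inchoative 'the envelope closed'.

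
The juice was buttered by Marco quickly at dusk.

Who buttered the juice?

Marco

'Marco' marks the agent of the buttering event.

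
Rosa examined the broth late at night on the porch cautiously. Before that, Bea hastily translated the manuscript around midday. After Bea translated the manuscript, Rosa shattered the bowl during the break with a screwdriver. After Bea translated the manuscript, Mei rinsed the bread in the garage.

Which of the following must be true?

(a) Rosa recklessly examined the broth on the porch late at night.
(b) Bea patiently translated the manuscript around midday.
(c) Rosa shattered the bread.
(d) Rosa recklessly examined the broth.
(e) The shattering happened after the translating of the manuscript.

(e)

(a) Not entailed — 'recklessly' adds a manner not in (and inconsistent with) the original.
(b) Not entailed — 'patiently' adds a manner not in (and inconsistent with) the original.
(c) Not entailed — Rosa shattered the bowl, not the bread; the bread belongs to the rinsing event.
(d) Not entailed — 'recklessly' adds a manner not in (and inconsistent with) the original.
(e) Entailed — the narrative places the translating before the shattering.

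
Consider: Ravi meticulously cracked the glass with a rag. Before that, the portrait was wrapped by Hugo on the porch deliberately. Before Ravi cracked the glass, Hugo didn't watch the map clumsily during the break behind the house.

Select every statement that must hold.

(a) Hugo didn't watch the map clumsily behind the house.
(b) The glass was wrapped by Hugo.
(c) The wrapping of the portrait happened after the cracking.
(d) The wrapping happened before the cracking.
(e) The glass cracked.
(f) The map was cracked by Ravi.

(d), (e)

(a) Not entailed — dropping 'during the break' under negation is not valid — the original leaves open that Hugo watched the map some other way.
(b) Not entailed — Hugo wrapped the portrait, not the glass; the glass belongs to the cracking event.
(c) Not entailed — the narrative places the wrapping before the cracking, not after.
(d) Entailed — the narrative places the wrapping before the cracking.
(e) Entailed — 'Ravi cracked the glass' is causative; it entails the inchoative 'the glass cracked'.
(f) Not entailed — Ravi cracked the glass, not the map; the map belongs to the watching event.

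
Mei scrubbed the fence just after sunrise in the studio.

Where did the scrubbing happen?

'in the studio' marks the location of the scrubbing event.

in the studio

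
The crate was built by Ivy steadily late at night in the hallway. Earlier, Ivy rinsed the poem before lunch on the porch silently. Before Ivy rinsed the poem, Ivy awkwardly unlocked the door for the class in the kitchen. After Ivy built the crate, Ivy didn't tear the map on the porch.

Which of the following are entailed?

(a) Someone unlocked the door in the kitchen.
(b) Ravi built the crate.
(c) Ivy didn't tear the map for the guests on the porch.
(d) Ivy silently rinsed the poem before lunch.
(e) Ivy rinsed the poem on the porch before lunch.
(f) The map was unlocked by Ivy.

(a), (c), (d), (e)

(a) Entailed — this follows by dropping conjuncts from the unlocking event's description.
(b) Not entailed — the passage has Ivy building the crate, not Ravi.
(c) Entailed — under negation, adding a further restriction is entailed: if no such tearing event occurred, none occurred for the guests either.
(d) Entailed — dropping 'on the porch' leaves a sub-description the original still satisfies.
(e) Entailed — the original entails any weakening of itself; this just drops 'silently'.
(f) Not entailed — Ivy unlocked the door, not the map; the map belongs to the tearing event.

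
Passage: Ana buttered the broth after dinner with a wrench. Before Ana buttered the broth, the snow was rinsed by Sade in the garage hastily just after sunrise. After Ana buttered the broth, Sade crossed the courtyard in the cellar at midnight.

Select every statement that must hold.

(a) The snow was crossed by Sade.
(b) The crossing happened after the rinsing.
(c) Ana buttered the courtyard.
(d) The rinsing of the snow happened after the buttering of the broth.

(b)

(a) Not entailed — Sade crossed the courtyard, not the snow; the snow belongs to the rinsing event.
(b) Entailed — the narrative places the rinsing before the crossing.
(c) Not entailed — Ana buttered the broth, not the courtyard; the courtyard belongs to the crossing event.
(d) Not entailed — the narrative places the rinsing before the buttering, not after.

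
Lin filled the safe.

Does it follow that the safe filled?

yes

'Lin filled the safe' is the causative; it entails the inchoative 'the safe filled'.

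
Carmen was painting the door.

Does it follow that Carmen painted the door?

no

'was painting' is progressive; for an accomplishment like 'paint the door', it doesn't entail completion.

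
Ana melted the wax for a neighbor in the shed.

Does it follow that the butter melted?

no

Nothing is said about any butter; only the wax is affected.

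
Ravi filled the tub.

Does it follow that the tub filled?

'Ravi filled the tub' is the causative; it entails the inchoative 'the tub filled'.

yes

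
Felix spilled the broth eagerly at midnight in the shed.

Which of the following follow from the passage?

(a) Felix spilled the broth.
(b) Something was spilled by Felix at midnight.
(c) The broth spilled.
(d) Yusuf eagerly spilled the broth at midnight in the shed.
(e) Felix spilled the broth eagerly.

(a) Entailed — dropping 'in the shed', 'eagerly', 'at midnight' leaves a sub-description the original still satisfies.
(b) Entailed — this follows by dropping conjuncts from the spilling event's description.
(c) Entailed — 'Felix spilled the broth' is causative; it entails the inchoative 'the broth spilled'.
(d) Not entailed — the passage has Felix spilling the broth, not Yusuf.
(e) Entailed — every conjunct here is already in the original spilling event.

(a), (b), (c), (e)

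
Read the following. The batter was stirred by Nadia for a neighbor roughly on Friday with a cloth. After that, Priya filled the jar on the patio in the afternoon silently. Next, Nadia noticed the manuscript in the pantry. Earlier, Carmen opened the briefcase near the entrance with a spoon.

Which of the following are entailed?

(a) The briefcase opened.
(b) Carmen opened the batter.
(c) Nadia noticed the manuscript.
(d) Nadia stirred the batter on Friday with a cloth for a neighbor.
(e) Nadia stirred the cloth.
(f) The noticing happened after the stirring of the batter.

(a), (c), (d), (f)

(a) Entailed — 'Carmen opened the briefcase' is causative; it entails the inchoative 'the briefcase opened'.
(b) Not entailed — Carmen opened the briefcase, not the batter; the batter belongs to the stirring event.
(c) Entailed — every conjunct here is already in the original noticing event.
(d) Entailed — every conjunct here is already in the original stirring event.
(e) Not entailed — the cloth is the instrument, not what was stirred.
(f) Entailed — the narrative places the stirring before the noticing.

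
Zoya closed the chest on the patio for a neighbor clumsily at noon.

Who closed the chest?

Zoya

'Zoya' marks the agent of the closing event.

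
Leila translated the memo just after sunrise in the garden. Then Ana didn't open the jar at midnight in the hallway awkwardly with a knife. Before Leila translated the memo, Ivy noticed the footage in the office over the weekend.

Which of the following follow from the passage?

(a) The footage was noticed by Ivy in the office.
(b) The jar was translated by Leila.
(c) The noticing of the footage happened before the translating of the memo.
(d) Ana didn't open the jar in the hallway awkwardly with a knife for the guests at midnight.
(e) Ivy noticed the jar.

(a), (c), (d)

(a) Entailed — dropping 'over the weekend' leaves a sub-description the original still satisfies.
(b) Not entailed — Leila translated the memo, not the jar; the jar belongs to the opening event.
(c) Entailed — the narrative places the noticing before the translating.
(d) Entailed — under negation, adding a further restriction is entailed: if no such opening event occurred, none occurred for the guests either.
(e) Not entailed — Ivy noticed the footage, not the jar; the jar belongs to the opening event.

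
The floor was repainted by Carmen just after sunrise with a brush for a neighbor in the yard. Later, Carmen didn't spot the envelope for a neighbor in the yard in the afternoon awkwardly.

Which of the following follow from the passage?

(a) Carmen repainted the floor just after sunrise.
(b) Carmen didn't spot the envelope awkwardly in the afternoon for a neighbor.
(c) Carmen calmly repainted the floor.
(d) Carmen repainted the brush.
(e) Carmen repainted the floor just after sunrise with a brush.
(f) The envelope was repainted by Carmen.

(a), (e)

(a) Entailed — every conjunct here is already in the original repainting event.
(b) Not entailed — dropping 'in the yard' under negation is not valid — the original leaves open that Carmen spotted the envelope some other way.
(c) Not entailed — 'calmly' adds information not in the original event.
(d) Not entailed — the brush is the instrument, not what was repainted.
(e) Entailed — the original entails any weakening of itself; this just drops 'in the yard', 'for a neighbor'.
(f) Not entailed — Carmen repainted the floor, not the envelope; the envelope belongs to the spotting event.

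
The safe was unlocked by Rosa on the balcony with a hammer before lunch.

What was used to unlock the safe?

a hammer

'with a hammer' marks the instrument of the unlocking event.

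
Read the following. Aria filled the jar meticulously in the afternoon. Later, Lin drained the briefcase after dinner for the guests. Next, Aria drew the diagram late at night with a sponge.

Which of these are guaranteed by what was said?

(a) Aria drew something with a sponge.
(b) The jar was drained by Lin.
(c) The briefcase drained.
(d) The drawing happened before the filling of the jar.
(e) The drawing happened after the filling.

(a) Entailed — dropping 'late at night' and generalizing the patient leaves a sub-description the original still satisfies.
(b) Not entailed — Lin drained the briefcase, not the jar; the jar belongs to the filling event.
(c) Entailed — 'Lin drained the briefcase' is causative; it entails the inchoative 'the briefcase drained'.
(d) Not entailed — the narrative places the filling before the drawing, not after.
(e) Entailed — the narrative places the filling before the drawing.

(a), (c), (e)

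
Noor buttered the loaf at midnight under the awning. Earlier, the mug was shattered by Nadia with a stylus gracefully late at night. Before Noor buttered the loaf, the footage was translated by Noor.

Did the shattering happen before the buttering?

The narrative orders the shattering before the buttering.

yes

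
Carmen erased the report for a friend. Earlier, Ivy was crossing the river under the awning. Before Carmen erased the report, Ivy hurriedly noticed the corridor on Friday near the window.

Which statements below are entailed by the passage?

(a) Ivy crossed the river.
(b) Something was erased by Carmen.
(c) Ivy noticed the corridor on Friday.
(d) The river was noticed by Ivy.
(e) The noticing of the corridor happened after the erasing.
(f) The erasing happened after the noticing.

(a) Not entailed — 'was crossing' is progressive on an accomplishment; it does not entail the completed 'crossed'.
(b) Entailed — dropping 'for a friend' and generalizing the patient leaves a sub-description the original still satisfies.
(c) Entailed — every conjunct here is already in the original noticing event.
(d) Not entailed — Ivy noticed the corridor, not the river; the river belongs to the crossing event.
(e) Not entailed — the narrative places the noticing before the erasing, not after.
(f) Entailed — the narrative places the noticing before the erasing.

(b), (c), (f)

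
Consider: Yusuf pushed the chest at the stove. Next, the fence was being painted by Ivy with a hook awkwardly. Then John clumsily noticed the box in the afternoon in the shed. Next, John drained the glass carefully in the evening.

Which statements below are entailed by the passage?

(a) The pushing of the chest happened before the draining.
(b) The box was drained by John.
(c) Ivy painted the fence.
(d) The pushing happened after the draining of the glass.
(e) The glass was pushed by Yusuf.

(a)

(a) Entailed — the narrative places the pushing before the draining.
(b) Not entailed — John drained the glass, not the box; the box belongs to the noticing event.
(c) Not entailed — 'was painting' is progressive on an accomplishment; it does not entail the completed 'painted'.
(d) Not entailed — the narrative places the pushing before the draining, not after.
(e) Not entailed — Yusuf pushed the chest, not the glass; the glass belongs to the draining event.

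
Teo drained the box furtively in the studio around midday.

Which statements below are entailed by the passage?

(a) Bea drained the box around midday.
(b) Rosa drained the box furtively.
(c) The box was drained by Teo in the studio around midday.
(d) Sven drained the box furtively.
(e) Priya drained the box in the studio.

(c)

(a) Not entailed — the passage has Teo draining the box, not Bea.
(b) Not entailed — the passage has Teo draining the box, not Rosa.
(c) Entailed — the original entails any weakening of itself; this just drops 'furtively'.
(d) Not entailed — the passage has Teo draining the box, not Sven.
(e) Not entailed — the passage has Teo draining the box, not Priya.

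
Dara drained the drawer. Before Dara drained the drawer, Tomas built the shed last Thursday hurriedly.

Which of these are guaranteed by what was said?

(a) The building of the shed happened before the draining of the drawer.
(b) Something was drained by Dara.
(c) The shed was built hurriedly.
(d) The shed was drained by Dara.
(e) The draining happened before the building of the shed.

(a), (b), (c)

(a) Entailed — the narrative places the building before the draining.
(b) Entailed — every conjunct here is already in the original draining event.
(c) Entailed — this follows by dropping conjuncts from the building event's description.
(d) Not entailed — Dara drained the drawer, not the shed; the shed belongs to the building event.
(e) Not entailed — the narrative places the building before the draining, not after.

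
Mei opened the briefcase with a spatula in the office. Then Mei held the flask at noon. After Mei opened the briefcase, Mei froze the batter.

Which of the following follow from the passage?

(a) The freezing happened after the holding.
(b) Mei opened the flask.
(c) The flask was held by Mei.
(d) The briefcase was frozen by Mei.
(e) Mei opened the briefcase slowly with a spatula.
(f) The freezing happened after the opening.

(a) Not entailed — the narrative doesn't order the holding relative to the freezing.
(b) Not entailed — Mei opened the briefcase, not the flask; the flask belongs to the holding event.
(c) Entailed — every conjunct here is already in the original holding event.
(d) Not entailed — Mei froze the batter, not the briefcase; the briefcase belongs to the opening event.
(e) Not entailed — 'slowly' adds information not in the original event.
(f) Entailed — the narrative places the opening before the freezing.

(c), (f)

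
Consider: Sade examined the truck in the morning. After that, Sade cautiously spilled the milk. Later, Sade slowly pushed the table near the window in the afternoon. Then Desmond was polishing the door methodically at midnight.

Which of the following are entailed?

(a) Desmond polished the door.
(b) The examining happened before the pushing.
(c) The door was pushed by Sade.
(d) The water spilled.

(a) Entailed — 'polish' is an activity; 'was polishing' entails that some polishing happened, so 'polished' holds.
(b) Entailed — the narrative places the examining before the pushing.
(c) Not entailed — Sade pushed the table, not the door; the door belongs to the polishing event.
(d) Not entailed — the milk is what spilled, not the water.

(a), (b)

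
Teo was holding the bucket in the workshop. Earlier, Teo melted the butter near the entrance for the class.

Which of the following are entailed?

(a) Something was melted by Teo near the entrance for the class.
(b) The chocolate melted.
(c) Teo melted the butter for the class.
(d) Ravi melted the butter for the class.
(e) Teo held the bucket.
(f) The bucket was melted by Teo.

(a), (c), (e)

(a) Entailed — generalizing the patient leaves a sub-description the original still satisfies.
(b) Not entailed — the butter is what melted, not the chocolate.
(c) Entailed — dropping 'near the entrance' leaves a sub-description the original still satisfies.
(d) Not entailed — the passage has Teo melting the butter, not Ravi.
(e) Entailed — 'hold' is an activity; 'was holding' entails that some holding happened, so 'held' holds.
(f) Not entailed — Teo melted the butter, not the bucket; the bucket belongs to the holding event.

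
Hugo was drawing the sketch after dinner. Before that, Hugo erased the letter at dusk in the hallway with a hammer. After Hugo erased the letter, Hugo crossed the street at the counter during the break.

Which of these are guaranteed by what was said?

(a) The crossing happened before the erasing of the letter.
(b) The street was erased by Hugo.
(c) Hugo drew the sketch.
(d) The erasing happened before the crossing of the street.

(a) Not entailed — the narrative places the erasing before the crossing, not after.
(b) Not entailed — Hugo erased the letter, not the street; the street belongs to the crossing event.
(c) Not entailed — 'was drawing' is progressive on an accomplishment; it does not entail the completed 'drew'.
(d) Entailed — the narrative places the erasing before the crossing.

(d)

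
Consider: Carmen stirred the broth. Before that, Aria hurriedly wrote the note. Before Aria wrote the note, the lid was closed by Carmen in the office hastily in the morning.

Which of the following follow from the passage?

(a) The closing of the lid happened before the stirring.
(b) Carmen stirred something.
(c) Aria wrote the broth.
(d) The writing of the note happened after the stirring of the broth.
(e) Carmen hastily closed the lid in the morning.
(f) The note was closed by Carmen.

(a) Entailed — the narrative places the closing before the stirring.
(b) Entailed — generalizing the patient leaves a sub-description the original still satisfies.
(c) Not entailed — Aria wrote the note, not the broth; the broth belongs to the stirring event.
(d) Not entailed — the narrative places the writing before the stirring, not after.
(e) Entailed — every conjunct here is already in the original closing event.
(f) Not entailed — Carmen closed the lid, not the note; the note belongs to the writing event.

(a), (b), (e)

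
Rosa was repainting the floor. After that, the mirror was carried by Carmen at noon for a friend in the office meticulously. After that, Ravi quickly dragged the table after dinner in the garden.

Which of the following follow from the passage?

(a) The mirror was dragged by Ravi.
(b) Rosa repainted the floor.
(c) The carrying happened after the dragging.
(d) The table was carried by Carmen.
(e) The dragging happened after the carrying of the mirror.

(a) Not entailed — Ravi dragged the table, not the mirror; the mirror belongs to the carrying event.
(b) Not entailed — 'was repainting' is progressive on an accomplishment; it does not entail the completed 'repainted'.
(c) Not entailed — the narrative places the carrying before the dragging, not after.
(d) Not entailed — Carmen carried the mirror, not the table; the table belongs to the dragging event.
(e) Entailed — the narrative places the carrying before the dragging.

(e)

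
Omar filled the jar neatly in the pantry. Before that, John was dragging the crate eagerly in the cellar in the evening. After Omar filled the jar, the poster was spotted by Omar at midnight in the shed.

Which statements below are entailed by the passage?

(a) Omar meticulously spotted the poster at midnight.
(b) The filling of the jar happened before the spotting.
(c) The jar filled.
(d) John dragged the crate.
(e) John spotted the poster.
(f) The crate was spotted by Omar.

(b), (c), (d)

(a) Not entailed — 'meticulously' adds information not in the original event.
(b) Entailed — the narrative places the filling before the spotting.
(c) Entailed — 'Omar filled the jar' is causative; it entails the inchoative 'the jar filled'.
(d) Entailed — 'drag' is an activity; 'was dragging' entails that some dragging happened, so 'dragged' holds.
(e) Not entailed — the passage has Omar spotting the poster, not John.
(f) Not entailed — Omar spotted the poster, not the crate; the crate belongs to the dragging event.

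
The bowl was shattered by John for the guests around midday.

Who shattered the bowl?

'John' marks the agent of the shattering event.

John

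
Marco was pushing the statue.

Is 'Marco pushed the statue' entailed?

'push' is atelic; if Marco was pushing the statue, then Marco pushed the statue (for some time).

yes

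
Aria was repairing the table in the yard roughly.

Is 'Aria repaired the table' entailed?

no

'was repairing' is progressive; for an accomplishment like 'repair the table', it doesn't entail completion.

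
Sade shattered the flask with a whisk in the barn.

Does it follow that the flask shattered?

'Sade shattered the flask' is the causative; it entails the inchoative 'the flask shattered'.

yes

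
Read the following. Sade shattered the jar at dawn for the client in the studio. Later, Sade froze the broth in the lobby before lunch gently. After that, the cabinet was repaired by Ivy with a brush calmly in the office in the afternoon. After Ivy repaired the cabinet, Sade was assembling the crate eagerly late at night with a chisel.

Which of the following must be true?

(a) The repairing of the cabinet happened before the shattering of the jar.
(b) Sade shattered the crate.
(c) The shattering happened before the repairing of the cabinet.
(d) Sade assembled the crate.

(c)

(a) Not entailed — the narrative places the shattering before the repairing, not after.
(b) Not entailed — Sade shattered the jar, not the crate; the crate belongs to the assembling event.
(c) Entailed — the narrative places the shattering before the repairing.
(d) Not entailed — 'was assembling' is progressive on an accomplishment; it does not entail the completed 'assembled'.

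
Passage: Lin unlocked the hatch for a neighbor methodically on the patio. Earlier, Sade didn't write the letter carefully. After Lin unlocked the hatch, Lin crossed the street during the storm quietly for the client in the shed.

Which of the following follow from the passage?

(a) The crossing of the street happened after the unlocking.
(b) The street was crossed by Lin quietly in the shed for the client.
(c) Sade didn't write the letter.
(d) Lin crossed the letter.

(a), (b)

(a) Entailed — the narrative places the unlocking before the crossing.
(b) Entailed — dropping 'during the storm' leaves a sub-description the original still satisfies.
(c) Not entailed — dropping 'carefully' under negation is not valid — the original leaves open that Sade wrote the letter some other way.
(d) Not entailed — Lin crossed the street, not the letter; the letter belongs to the writing event.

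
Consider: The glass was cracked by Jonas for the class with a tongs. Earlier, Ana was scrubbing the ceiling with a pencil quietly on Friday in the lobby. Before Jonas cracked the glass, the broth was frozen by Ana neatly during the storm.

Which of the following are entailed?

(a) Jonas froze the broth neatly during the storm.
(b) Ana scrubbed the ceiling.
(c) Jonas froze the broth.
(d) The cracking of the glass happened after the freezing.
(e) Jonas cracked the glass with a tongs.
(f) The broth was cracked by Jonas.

(a) Not entailed — the passage has Ana freezing the broth, not Jonas.
(b) Entailed — 'scrub' is an activity; 'was scrubbing' entails that some scrubbing happened, so 'scrubbed' holds.
(c) Not entailed — the passage has Ana freezing the broth, not Jonas.
(d) Entailed — the narrative places the freezing before the cracking.
(e) Entailed — this follows by dropping conjuncts from the cracking event's description.
(f) Not entailed — Jonas cracked the glass, not the broth; the broth belongs to the freezing event.

(b), (d), (e)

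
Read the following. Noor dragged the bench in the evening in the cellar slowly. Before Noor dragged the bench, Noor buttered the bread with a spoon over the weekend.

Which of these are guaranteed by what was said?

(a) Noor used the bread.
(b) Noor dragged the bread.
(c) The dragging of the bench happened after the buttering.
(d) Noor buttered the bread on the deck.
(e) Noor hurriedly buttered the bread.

(a) Not entailed — the bread is the patient, not an instrument — Noor used a spoon.
(b) Not entailed — Noor dragged the bench, not the bread; the bread belongs to the buttering event.
(c) Entailed — the narrative places the buttering before the dragging.
(d) Not entailed — 'on the deck' adds information not in the original event.
(e) Not entailed — 'hurriedly' adds information not in the original event.

(c)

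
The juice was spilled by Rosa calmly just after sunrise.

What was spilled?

'the juice' marks the patient of the spilling event.

the juice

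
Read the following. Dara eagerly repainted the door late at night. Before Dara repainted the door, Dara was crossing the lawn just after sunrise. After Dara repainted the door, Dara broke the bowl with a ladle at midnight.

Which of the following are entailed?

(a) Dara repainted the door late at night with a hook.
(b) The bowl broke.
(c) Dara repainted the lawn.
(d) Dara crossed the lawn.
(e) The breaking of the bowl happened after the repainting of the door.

(a) Not entailed — 'with a hook' adds information not in the original event.
(b) Entailed — 'Dara broke the bowl' is causative; it entails the inchoative 'the bowl broke'.
(c) Not entailed — Dara repainted the door, not the lawn; the lawn belongs to the crossing event.
(d) Not entailed — 'was crossing' is progressive on an accomplishment; it does not entail the completed 'crossed'.
(e) Entailed — the narrative places the repainting before the breaking.

(b), (e)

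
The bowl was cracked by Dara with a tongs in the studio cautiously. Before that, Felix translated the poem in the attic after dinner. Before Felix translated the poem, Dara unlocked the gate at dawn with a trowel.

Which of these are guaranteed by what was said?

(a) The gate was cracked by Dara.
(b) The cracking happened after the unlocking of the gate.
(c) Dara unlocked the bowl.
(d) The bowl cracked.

(b), (d)

(a) Not entailed — Dara cracked the bowl, not the gate; the gate belongs to the unlocking event.
(b) Entailed — the narrative places the unlocking before the cracking.
(c) Not entailed — Dara unlocked the gate, not the bowl; the bowl belongs to the cracking event.
(d) Entailed — 'Dara cracked the bowl' is causative; it entails the inchoative 'the bowl cracked'.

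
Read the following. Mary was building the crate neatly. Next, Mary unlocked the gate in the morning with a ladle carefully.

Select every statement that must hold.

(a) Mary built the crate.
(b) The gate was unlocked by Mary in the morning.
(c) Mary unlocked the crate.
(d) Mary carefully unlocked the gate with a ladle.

(a) Not entailed — 'was building' is progressive on an accomplishment; it does not entail the completed 'built'.
(b) Entailed — every conjunct here is already in the original unlocking event.
(c) Not entailed — Mary unlocked the gate, not the crate; the crate belongs to the building event.
(d) Entailed — every conjunct here is already in the original unlocking event.

(b), (d)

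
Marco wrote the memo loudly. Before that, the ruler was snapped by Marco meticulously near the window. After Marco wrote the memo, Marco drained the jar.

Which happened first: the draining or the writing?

the writing

The connectives place the writing before the draining.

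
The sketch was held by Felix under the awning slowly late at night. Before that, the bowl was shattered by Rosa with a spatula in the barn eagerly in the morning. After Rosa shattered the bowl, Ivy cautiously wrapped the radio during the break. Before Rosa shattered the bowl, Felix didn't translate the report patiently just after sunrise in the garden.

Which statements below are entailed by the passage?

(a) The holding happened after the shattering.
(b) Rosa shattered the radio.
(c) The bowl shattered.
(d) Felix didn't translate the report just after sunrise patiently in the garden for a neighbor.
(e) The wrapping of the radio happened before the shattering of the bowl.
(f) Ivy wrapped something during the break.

(a) Entailed — the narrative places the shattering before the holding.
(b) Not entailed — Rosa shattered the bowl, not the radio; the radio belongs to the wrapping event.
(c) Entailed — 'Rosa shattered the bowl' is causative; it entails the inchoative 'the bowl shattered'.
(d) Entailed — under negation, adding a further restriction is entailed: if no such translating event occurred, none occurred for a neighbor either.
(e) Not entailed — the narrative places the shattering before the wrapping, not after.
(f) Entailed — the original entails any weakening of itself; this just drops 'cautiously' and generalizes the patient.

(a), (c), (d), (f)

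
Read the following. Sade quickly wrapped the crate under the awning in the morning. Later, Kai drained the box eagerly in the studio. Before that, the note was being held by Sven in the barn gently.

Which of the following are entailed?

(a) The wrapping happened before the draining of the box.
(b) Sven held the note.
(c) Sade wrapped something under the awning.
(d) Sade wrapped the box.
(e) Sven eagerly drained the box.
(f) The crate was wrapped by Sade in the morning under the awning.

(a) Entailed — the narrative places the wrapping before the draining.
(b) Entailed — 'hold' is an activity; 'was holding' entails that some holding happened, so 'held' holds.
(c) Entailed — the original entails any weakening of itself; this just drops 'in the morning', 'quickly' and generalizes the patient.
(d) Not entailed — Sade wrapped the crate, not the box; the box belongs to the draining event.
(e) Not entailed — the passage has Kai draining the box, not Sven.
(f) Entailed — dropping 'quickly' leaves a sub-description the original still satisfies.

(a), (b), (c), (f)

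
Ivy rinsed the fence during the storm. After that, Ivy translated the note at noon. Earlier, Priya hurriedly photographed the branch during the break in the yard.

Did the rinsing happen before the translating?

yes

The narrative orders the rinsing before the translating.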